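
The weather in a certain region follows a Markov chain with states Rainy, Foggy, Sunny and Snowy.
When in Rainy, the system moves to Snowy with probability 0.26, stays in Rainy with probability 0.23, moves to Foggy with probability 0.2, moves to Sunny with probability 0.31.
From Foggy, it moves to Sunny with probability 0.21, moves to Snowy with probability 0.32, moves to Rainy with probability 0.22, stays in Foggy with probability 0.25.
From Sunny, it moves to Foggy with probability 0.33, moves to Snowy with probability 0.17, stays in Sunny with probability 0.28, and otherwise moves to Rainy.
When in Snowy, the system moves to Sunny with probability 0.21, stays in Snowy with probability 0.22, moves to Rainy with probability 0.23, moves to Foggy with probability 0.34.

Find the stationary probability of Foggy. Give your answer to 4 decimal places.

0.2808

Let the stationary distribution be π with π = πP and π_1 + π_2 + π_3 + π_4 = 1.
π_1 = 0.23·π_1 + 0.22·π_2 + 0.22·π_3 + 0.23·π_4
π_2 = 0.2·π_1 + 0.25·π_2 + 0.33·π_3 + 0.34·π_4
π_3 = 0.31·π_1 + 0.21·π_2 + 0.28·π_3 + 0.21·π_4
Solving with the normalization constraint gives π = (0.2247, 0.2808, 0.2500, 0.2446).
So the stationary probability of Foggy is 0.2808.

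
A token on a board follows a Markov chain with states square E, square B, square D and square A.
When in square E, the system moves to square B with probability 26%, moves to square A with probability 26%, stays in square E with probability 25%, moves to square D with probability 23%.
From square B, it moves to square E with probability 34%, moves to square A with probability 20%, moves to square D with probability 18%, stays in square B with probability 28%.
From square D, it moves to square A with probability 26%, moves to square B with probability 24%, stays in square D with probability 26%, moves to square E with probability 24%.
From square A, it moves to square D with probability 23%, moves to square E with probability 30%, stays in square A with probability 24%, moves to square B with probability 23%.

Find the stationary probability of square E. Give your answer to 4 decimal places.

0.2826

Let the stationary distribution be π with π = πP and π_1 + π_2 + π_3 + π_4 = 1.
π_1 = 0.25·π_1 + 0.34·π_2 + 0.24·π_3 + 0.3·π_4
π_2 = 0.26·π_1 + 0.28·π_2 + 0.24·π_3 + 0.23·π_4
π_3 = 0.23·π_1 + 0.18·π_2 + 0.26·π_3 + 0.23·π_4
Solving with the normalization constraint gives π = (0.2826, 0.2534, 0.2241, 0.2400).
So the stationary probability of square E is 0.2826.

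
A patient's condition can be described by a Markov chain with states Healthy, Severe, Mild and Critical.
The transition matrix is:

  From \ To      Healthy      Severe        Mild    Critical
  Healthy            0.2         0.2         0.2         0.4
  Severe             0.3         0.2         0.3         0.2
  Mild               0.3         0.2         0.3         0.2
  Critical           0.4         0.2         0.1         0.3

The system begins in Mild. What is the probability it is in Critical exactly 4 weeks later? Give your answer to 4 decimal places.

Propagate the distribution vector 4 weeks from Mild.
After 0 weeks: (0.0000, 0.0000, 1.0000, 0.0000)
After 1 week: (0.3000, 0.2000, 0.3000, 0.2000)
After 2 weeks: (0.2900, 0.2000, 0.2300, 0.2800)
After 3 weeks: (0.2990, 0.2000, 0.2150, 0.2860)
After 4 weeks: (0.2987, 0.2000, 0.2129, 0.2884)
P(in Critical after 4 weeks) = 0.2884

0.2884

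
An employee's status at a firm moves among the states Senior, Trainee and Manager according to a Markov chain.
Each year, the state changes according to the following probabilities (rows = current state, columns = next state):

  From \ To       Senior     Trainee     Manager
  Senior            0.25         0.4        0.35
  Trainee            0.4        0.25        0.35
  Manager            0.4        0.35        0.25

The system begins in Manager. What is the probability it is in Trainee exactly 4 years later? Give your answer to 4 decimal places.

Propagate the distribution vector 4 years from Manager.
After 0 years: (0.0000, 0.0000, 1.0000)
After 1 year: (0.4000, 0.3500, 0.2500)
After 2 years: (0.3400, 0.3350, 0.3250)
After 3 years: (0.3490, 0.3335, 0.3175)
After 4 years: (0.3477, 0.3341, 0.3183)
P(in Trainee after 4 years) = 0.3341

0.3341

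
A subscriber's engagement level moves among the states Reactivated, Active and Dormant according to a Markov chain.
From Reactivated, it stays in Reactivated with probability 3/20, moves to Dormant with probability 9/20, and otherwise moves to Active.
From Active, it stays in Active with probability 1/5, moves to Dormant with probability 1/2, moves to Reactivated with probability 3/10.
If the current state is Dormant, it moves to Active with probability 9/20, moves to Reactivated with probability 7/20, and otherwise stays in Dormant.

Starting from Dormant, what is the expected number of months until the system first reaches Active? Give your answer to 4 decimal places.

2.2967

Let t(s) be the expected number of months to first reach Active from state s, with t(Active) = 0. Conditioning on the first month:
t(Reactivated) = 1 + 0.15·t(Reactivated) + 0.45·t(Dormant)
t(Dormant) = 1 + 0.35·t(Reactivated) + 0.2·t(Dormant)
Solving: t(Reactivated) = 2.3923, t(Dormant) = 2.2967.
Expected months from Dormant to Active: 2.2967.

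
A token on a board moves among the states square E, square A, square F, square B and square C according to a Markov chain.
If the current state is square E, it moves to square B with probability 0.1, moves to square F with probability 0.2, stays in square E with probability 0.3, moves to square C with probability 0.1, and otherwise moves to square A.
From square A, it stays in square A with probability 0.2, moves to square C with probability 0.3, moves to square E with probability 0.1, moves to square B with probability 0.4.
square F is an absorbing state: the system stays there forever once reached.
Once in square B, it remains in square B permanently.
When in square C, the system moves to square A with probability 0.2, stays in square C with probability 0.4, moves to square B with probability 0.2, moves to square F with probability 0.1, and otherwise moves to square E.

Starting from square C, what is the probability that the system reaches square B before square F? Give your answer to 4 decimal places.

Let h(s) be the probability of absorption at square B starting from transient state s. Then h(square B) = 1 and h(square F) = 0. By first-step analysis:
h(square E) = 0.3·h(square E) + 0.3·h(square A) + 0.2·0 + 0.1·1 + 0.1·h(square C)
h(square A) = 0.1·h(square E) + 0.2·h(square A) + 0.4·1 + 0.3·h(square C)
h(square C) = 0.1·h(square E) + 0.2·h(square A) + 0.1·0 + 0.2·1 + 0.4·h(square C)
Solving: h(square E) = 0.6070, h(square A) = 0.8444, h(square C) = 0.7160.
Starting from square C, the probability is 0.7160.

0.7160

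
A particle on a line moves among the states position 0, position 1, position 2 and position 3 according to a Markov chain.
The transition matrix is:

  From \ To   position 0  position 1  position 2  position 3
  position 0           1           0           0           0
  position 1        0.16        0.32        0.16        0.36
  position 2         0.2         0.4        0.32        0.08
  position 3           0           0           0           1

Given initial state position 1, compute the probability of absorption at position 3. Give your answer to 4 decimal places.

Let h(s) be the probability of absorption at position 3 starting from transient state s. Then h(position 3) = 1 and h(position 0) = 0. By first-step analysis:
h(position 1) = 0.16·0 + 0.32·h(position 1) + 0.16·h(position 2) + 0.36·1
h(position 2) = 0.2·0 + 0.4·h(position 1) + 0.32·h(position 2) + 0.08·1
Solving: h(position 1) = 0.6466, h(position 2) = 0.4980.
Starting from position 1, the probability is 0.6466.

0.6466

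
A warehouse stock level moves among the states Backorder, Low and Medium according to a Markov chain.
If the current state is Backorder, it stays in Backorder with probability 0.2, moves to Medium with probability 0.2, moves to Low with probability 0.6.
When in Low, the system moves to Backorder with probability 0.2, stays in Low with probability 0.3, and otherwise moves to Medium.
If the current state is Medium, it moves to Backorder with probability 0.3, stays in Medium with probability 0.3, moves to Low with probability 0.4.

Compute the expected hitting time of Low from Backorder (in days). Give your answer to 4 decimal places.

Let t(s) be the expected number of days to first reach Low from state s, with t(Low) = 0. Conditioning on the first day:
t(Backorder) = 1 + 0.2·t(Backorder) + 0.2·t(Medium)
t(Medium) = 1 + 0.3·t(Backorder) + 0.3·t(Medium)
Solving: t(Backorder) = 1.8000, t(Medium) = 2.2000.
Expected days from Backorder to Low: 1.8000.

1.8000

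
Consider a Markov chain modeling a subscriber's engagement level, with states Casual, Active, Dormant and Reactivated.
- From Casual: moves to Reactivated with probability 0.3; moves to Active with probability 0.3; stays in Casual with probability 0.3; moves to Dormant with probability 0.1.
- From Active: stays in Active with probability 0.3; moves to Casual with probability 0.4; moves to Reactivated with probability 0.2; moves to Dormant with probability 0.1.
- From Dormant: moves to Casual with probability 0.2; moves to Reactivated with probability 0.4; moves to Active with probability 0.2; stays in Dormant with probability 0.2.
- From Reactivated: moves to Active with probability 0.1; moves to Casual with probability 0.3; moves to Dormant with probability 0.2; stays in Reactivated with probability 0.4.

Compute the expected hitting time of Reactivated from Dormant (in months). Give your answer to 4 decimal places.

Let t(s) be the expected number of months to first reach Reactivated from state s, with t(Reactivated) = 0. Conditioning on the first month:
t(Casual) = 1 + 0.3·t(Casual) + 0.3·t(Active) + 0.1·t(Dormant)
t(Active) = 1 + 0.4·t(Casual) + 0.3·t(Active) + 0.1·t(Dormant)
t(Dormant) = 1 + 0.2·t(Casual) + 0.2·t(Active) + 0.2·t(Dormant)
Solving: t(Casual) = 3.5433, t(Active) = 3.8976, t(Dormant) = 3.1102.
Expected months from Dormant to Reactivated: 3.1102.

3.1102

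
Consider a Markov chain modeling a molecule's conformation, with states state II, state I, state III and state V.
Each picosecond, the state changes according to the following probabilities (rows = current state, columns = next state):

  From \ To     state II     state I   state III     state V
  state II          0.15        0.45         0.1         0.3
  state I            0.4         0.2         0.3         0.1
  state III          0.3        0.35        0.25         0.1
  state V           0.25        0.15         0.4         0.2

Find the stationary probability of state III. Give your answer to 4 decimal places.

Let the stationary distribution be π with π = πP and π_1 + π_2 + π_3 + π_4 = 1.
π_1 = 0.15·π_1 + 0.4·π_2 + 0.3·π_3 + 0.25·π_4
π_2 = 0.45·π_1 + 0.2·π_2 + 0.35·π_3 + 0.15·π_4
π_3 = 0.1·π_1 + 0.3·π_2 + 0.25·π_3 + 0.4·π_4
Solving with the normalization constraint gives π = (0.2793, 0.2985, 0.2490, 0.1732).
So the stationary probability of state III is 0.2490.

0.2490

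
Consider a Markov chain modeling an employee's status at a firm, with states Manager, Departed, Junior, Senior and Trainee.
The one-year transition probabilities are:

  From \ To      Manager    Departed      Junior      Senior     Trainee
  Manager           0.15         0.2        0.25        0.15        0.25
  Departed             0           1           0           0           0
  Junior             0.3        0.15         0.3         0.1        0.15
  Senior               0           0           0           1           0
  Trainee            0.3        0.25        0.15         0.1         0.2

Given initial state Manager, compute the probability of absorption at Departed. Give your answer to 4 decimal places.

0.6097

Let h(s) be the probability of absorption at Departed starting from transient state s. Then h(Departed) = 1 and h(Senior) = 0. By first-step analysis:
h(Manager) = 0.15·h(Manager) + 0.2·1 + 0.25·h(Junior) + 0.15·0 + 0.25·h(Trainee)
h(Junior) = 0.3·h(Manager) + 0.15·1 + 0.3·h(Junior) + 0.1·0 + 0.15·h(Trainee)
h(Trainee) = 0.3·h(Manager) + 0.25·1 + 0.15·h(Junior) + 0.1·0 + 0.2·h(Trainee)
Solving: h(Manager) = 0.6097, h(Junior) = 0.6163, h(Trainee) = 0.6567.
Starting from Manager, the probability is 0.6097.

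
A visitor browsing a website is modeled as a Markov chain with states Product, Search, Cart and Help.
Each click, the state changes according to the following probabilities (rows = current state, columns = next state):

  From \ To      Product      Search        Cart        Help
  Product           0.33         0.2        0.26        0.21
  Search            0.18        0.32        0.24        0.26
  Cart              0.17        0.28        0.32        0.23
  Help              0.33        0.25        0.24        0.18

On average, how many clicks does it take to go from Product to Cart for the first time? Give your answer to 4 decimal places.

Let t(s) be the expected number of clicks to first reach Cart from state s, with t(Cart) = 0. Conditioning on the first click:
t(Product) = 1 + 0.33·t(Product) + 0.2·t(Search) + 0.21·t(Help)
t(Search) = 1 + 0.18·t(Product) + 0.32·t(Search) + 0.26·t(Help)
t(Help) = 1 + 0.33·t(Product) + 0.25·t(Search) + 0.18·t(Help)
Solving: t(Product) = 3.9857, t(Search) = 4.0809, t(Help) = 4.0677.
Expected clicks from Product to Cart: 3.9857.

3.9857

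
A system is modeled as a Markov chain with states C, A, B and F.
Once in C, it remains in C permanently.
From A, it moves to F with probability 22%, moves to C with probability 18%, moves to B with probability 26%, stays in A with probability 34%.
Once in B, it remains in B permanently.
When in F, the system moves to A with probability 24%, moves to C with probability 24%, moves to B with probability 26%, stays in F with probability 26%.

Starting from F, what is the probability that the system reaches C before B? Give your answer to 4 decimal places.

Let h(s) be the probability of absorption at C starting from transient state s. Then h(C) = 1 and h(B) = 0. By first-step analysis:
h(A) = 0.18·1 + 0.34·h(A) + 0.26·0 + 0.22·h(F)
h(F) = 0.24·1 + 0.24·h(A) + 0.26·0 + 0.26·h(F)
Solving: h(A) = 0.4270, h(F) = 0.4628.
Starting from F, the probability is 0.4628.

0.4628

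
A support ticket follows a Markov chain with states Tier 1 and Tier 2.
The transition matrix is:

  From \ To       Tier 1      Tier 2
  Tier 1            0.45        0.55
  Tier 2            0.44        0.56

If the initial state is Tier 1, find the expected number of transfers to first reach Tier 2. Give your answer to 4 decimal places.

1.8182

Let t(s) be the expected number of transfers to first reach Tier 2 from state s, with t(Tier 2) = 0. Conditioning on the first transfer:
t(Tier 1) = 1 + 0.45·t(Tier 1)
Solving: t(Tier 1) = 1.8182.
Expected transfers from Tier 1 to Tier 2: 1.8182.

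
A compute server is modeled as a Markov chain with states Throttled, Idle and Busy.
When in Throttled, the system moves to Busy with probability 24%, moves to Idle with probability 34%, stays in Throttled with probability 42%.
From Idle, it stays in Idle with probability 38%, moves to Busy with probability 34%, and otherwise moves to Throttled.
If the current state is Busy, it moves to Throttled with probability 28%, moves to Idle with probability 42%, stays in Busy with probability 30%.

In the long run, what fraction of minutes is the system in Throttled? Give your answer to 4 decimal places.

0.3256

Let the stationary distribution be π with π = πP and π_1 + π_2 + π_3 = 1.
π_1 = 0.42·π_1 + 0.28·π_2 + 0.28·π_3
π_2 = 0.34·π_1 + 0.38·π_2 + 0.42·π_3
Solving with the normalization constraint gives π = (0.3256, 0.3788, 0.2956).
So the stationary probability of Throttled is 0.3256.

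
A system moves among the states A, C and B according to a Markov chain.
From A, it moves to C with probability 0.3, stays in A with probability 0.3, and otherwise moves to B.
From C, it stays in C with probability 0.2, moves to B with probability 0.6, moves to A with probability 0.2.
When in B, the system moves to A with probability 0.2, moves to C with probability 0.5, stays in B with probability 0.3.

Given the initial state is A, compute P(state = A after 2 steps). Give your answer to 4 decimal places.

Sum over the intermediate state after 1 step:
P = P(A→A)·P(A→A) + P(A→C)·P(C→A) + P(A→B)·P(B→A)
  = 0.3×0.3 + 0.3×0.2 + 0.4×0.2
  = 0.0900 + 0.0600 + 0.0800 = 0.2300

0.2300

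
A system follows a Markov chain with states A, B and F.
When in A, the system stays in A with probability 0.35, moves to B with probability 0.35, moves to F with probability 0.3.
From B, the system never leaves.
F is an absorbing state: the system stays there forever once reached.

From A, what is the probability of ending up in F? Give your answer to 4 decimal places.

0.4615

Let h(s) be the probability of absorption at F starting from transient state s. Then h(F) = 1 and h(B) = 0. By first-step analysis:
h(A) = 0.35·h(A) + 0.35·0 + 0.3·1
Solving: h(A) = 0.4615.
Starting from A, the probability is 0.4615.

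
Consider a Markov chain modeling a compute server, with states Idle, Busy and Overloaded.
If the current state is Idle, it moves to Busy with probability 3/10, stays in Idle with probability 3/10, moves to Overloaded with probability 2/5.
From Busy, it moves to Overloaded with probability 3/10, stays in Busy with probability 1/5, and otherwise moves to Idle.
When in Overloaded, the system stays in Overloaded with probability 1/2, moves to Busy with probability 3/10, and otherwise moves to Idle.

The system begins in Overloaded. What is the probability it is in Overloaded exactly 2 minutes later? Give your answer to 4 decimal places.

Sum over the intermediate state after 1 minute:
P = P(Overloaded→Idle)·P(Idle→Overloaded) + P(Overloaded→Busy)·P(Busy→Overloaded) + P(Overloaded→Overloaded)·P(Overloaded→Overloaded)
  = 0.2×0.4 + 0.3×0.3 + 0.5×0.5
  = 0.0800 + 0.0900 + 0.2500 = 0.4200

0.4200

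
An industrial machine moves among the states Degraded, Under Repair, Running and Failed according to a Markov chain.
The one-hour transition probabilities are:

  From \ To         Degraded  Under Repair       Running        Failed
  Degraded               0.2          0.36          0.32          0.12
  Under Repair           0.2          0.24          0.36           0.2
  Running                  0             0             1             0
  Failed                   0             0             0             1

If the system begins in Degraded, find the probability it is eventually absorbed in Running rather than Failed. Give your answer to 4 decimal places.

Let h(s) be the probability of absorption at Running starting from transient state s. Then h(Running) = 1 and h(Failed) = 0. By first-step analysis:
h(Degraded) = 0.2·h(Degraded) + 0.36·h(Under Repair) + 0.32·1 + 0.12·0
h(Under Repair) = 0.2·h(Degraded) + 0.24·h(Under Repair) + 0.36·1 + 0.2·0
Solving: h(Degraded) = 0.6955, h(Under Repair) = 0.6567.
Starting from Degraded, the probability is 0.6955.

0.6955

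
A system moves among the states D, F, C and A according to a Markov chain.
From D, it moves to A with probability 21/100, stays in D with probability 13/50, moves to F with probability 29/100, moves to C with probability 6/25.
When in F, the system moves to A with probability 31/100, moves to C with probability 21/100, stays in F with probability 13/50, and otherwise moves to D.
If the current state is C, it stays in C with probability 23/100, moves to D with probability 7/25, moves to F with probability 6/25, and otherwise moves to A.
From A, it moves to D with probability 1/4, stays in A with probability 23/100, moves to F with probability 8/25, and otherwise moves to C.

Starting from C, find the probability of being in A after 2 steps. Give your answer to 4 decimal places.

0.2482

Propagate the distribution vector 2 steps from C.
After 0 steps: (0.0000, 0.0000, 1.0000, 0.0000)
After 1 step: (0.2800, 0.2400, 0.2300, 0.2500)
After 2 steps: (0.2525, 0.2788, 0.2205, 0.2482)
P(in A after 2 steps) = 0.2482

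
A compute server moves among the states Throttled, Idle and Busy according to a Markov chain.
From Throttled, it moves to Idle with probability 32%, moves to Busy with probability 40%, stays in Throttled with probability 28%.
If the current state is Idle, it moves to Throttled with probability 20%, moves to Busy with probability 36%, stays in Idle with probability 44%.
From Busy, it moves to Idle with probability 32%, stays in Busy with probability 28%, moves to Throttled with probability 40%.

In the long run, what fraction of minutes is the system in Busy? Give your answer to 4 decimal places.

Let the stationary distribution be π with π = πP and π_1 + π_2 + π_3 = 1.
π_1 = 0.28·π_1 + 0.2·π_2 + 0.4·π_3
π_2 = 0.32·π_1 + 0.44·π_2 + 0.32·π_3
Solving with the normalization constraint gives π = (0.2922, 0.3636, 0.3442).
So the stationary probability of Busy is 0.3442.

0.3442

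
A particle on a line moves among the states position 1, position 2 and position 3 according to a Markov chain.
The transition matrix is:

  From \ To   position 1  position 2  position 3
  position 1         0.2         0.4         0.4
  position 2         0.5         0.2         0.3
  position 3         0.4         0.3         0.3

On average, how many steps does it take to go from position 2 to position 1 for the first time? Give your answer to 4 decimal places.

Let t(s) be the expected number of steps to first reach position 1 from state s, with t(position 1) = 0. Conditioning on the first step:
t(position 2) = 1 + 0.2·t(position 2) + 0.3·t(position 3)
t(position 3) = 1 + 0.3·t(position 2) + 0.3·t(position 3)
Solving: t(position 2) = 2.1277, t(position 3) = 2.3404.
Expected steps from position 2 to position 1: 2.1277.

2.1277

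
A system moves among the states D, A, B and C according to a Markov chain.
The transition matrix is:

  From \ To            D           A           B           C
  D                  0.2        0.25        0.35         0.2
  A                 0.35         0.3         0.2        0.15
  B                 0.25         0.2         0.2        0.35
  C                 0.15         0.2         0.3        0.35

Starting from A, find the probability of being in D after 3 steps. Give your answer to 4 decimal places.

0.2386

Propagate the distribution vector 3 steps from A.
After 0 steps: (0.0000, 1.0000, 0.0000, 0.0000)
After 1 step: (0.3500, 0.3000, 0.2000, 0.1500)
After 2 steps: (0.2475, 0.2475, 0.2675, 0.2375)
After 3 steps: (0.2386, 0.2371, 0.2609, 0.2634)
P(in D after 3 steps) = 0.2386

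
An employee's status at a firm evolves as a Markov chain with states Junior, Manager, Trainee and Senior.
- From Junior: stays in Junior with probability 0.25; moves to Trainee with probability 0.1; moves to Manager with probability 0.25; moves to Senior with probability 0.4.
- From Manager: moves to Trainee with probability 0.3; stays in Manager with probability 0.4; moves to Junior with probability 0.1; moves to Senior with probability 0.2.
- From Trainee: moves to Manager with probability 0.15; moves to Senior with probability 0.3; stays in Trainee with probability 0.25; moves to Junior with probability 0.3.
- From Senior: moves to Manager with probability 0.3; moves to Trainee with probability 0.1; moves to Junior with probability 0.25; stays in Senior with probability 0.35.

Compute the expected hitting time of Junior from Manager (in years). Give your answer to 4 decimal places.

Let t(s) be the expected number of years to first reach Junior from state s, with t(Junior) = 0. Conditioning on the first year:
t(Manager) = 1 + 0.4·t(Manager) + 0.3·t(Trainee) + 0.2·t(Senior)
t(Trainee) = 1 + 0.15·t(Manager) + 0.25·t(Trainee) + 0.3·t(Senior)
t(Senior) = 1 + 0.3·t(Manager) + 0.1·t(Trainee) + 0.35·t(Senior)
Solving: t(Manager) = 5.3598, t(Trainee) = 4.2731, t(Senior) = 4.6696.
Expected years from Manager to Junior: 5.3598.

5.3598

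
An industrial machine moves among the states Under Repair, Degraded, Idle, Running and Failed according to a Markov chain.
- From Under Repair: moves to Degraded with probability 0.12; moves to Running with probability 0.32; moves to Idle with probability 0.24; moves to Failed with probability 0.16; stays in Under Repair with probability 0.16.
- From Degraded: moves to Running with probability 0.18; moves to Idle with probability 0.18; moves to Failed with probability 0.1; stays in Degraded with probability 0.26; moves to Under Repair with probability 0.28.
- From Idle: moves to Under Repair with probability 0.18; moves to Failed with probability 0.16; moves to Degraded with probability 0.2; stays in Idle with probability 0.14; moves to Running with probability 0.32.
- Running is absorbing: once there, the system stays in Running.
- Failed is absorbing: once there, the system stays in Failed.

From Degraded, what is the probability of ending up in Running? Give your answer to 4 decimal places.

Let h(s) be the probability of absorption at Running starting from transient state s. Then h(Running) = 1 and h(Failed) = 0. By first-step analysis:
h(Under Repair) = 0.16·h(Under Repair) + 0.12·h(Degraded) + 0.24·h(Idle) + 0.32·1 + 0.16·0
h(Degraded) = 0.28·h(Under Repair) + 0.26·h(Degraded) + 0.18·h(Idle) + 0.18·1 + 0.1·0
h(Idle) = 0.18·h(Under Repair) + 0.2·h(Degraded) + 0.14·h(Idle) + 0.32·1 + 0.16·0
Solving: h(Under Repair) = 0.6643, h(Degraded) = 0.6560, h(Idle) = 0.6637.
Starting from Degraded, the probability is 0.6560.

0.6560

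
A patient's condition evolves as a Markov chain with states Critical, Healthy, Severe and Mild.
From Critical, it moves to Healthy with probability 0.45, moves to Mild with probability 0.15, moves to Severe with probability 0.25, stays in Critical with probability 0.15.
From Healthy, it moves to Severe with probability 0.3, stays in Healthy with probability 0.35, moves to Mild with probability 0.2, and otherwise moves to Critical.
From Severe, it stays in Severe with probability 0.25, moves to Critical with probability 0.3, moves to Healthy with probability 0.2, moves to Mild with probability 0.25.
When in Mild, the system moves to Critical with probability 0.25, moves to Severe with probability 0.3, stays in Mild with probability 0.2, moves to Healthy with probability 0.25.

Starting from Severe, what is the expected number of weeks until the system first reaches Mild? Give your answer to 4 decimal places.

Let t(s) be the expected number of weeks to first reach Mild from state s, with t(Mild) = 0. Conditioning on the first week:
t(Critical) = 1 + 0.15·t(Critical) + 0.45·t(Healthy) + 0.25·t(Severe)
t(Healthy) = 1 + 0.15·t(Critical) + 0.35·t(Healthy) + 0.3·t(Severe)
t(Severe) = 1 + 0.3·t(Critical) + 0.2·t(Healthy) + 0.25·t(Severe)
Solving: t(Critical) = 5.1505, t(Healthy) = 4.8958, t(Severe) = 4.6991.
Expected weeks from Severe to Mild: 4.6991.

4.6991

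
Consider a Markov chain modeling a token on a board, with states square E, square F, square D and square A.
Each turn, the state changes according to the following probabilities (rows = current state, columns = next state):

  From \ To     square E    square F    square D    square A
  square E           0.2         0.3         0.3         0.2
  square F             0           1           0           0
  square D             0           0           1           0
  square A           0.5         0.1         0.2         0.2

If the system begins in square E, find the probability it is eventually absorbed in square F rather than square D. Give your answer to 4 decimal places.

Let h(s) be the probability of absorption at square F starting from transient state s. Then h(square F) = 1 and h(square D) = 0. By first-step analysis:
h(square E) = 0.2·h(square E) + 0.3·1 + 0.3·0 + 0.2·h(square A)
h(square A) = 0.5·h(square E) + 0.1·1 + 0.2·0 + 0.2·h(square A)
Solving: h(square E) = 0.4815, h(square A) = 0.4259.
Starting from square E, the probability is 0.4815.

0.4815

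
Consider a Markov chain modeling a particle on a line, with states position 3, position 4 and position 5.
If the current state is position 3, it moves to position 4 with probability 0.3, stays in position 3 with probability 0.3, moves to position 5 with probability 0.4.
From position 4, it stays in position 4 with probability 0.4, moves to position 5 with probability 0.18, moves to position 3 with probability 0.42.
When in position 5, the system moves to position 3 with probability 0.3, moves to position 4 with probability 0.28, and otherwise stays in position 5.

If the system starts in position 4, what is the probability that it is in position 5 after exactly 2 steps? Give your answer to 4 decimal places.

Sum over the intermediate state after 1 step:
P = P(position 4→position 3)·P(position 3→position 5) + P(position 4→position 4)·P(position 4→position 5) + P(position 4→position 5)·P(position 5→position 5)
  = 0.42×0.4 + 0.4×0.18 + 0.18×0.42
  = 0.1680 + 0.0720 + 0.0756 = 0.3156

0.3156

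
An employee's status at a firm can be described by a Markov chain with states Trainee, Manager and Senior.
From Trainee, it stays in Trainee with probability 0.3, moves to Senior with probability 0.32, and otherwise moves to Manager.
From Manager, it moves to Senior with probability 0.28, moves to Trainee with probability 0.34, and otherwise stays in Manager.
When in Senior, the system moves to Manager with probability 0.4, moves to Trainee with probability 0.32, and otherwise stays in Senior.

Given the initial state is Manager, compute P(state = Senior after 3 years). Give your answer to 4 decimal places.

0.2928

Propagate the distribution vector 3 years from Manager.
After 0 years: (0.0000, 1.0000, 0.0000)
After 1 year: (0.3400, 0.3800, 0.2800)
After 2 years: (0.3208, 0.3856, 0.2936)
After 3 years: (0.3213, 0.3859, 0.2928)
P(in Senior after 3 years) = 0.2928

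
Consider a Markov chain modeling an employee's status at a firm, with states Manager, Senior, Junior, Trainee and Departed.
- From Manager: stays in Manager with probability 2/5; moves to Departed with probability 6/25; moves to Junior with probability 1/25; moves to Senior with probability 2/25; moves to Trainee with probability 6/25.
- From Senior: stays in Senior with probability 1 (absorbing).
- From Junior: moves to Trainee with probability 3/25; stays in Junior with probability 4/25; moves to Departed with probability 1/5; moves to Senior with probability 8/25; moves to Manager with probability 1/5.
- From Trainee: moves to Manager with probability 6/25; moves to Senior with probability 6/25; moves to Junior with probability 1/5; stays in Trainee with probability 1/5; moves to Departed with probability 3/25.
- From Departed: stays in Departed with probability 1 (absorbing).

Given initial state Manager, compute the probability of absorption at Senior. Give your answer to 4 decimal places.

Let h(s) be the probability of absorption at Senior starting from transient state s. Then h(Senior) = 1 and h(Departed) = 0. By first-step analysis:
h(Manager) = 0.4·h(Manager) + 0.08·1 + 0.04·h(Junior) + 0.24·h(Trainee) + 0.24·0
h(Junior) = 0.2·h(Manager) + 0.32·1 + 0.16·h(Junior) + 0.12·h(Trainee) + 0.2·0
h(Trainee) = 0.24·h(Manager) + 0.24·1 + 0.2·h(Junior) + 0.2·h(Trainee) + 0.12·0
Solving: h(Manager) = 0.3928, h(Junior) = 0.5539, h(Trainee) = 0.5563.
Starting from Manager, the probability is 0.3928.

0.3928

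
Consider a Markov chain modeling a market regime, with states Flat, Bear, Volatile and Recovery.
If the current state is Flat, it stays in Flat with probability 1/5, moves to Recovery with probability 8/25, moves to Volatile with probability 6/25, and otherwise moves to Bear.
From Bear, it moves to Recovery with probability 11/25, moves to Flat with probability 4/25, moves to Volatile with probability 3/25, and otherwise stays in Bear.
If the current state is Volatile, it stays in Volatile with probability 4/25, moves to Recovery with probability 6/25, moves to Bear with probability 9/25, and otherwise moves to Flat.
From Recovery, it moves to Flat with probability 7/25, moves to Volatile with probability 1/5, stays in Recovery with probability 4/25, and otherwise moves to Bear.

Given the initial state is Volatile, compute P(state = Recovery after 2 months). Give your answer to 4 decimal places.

0.3120

Propagate the distribution vector 2 months from Volatile.
After 0 months: (0.0000, 0.0000, 1.0000, 0.0000)
After 1 month: (0.2400, 0.3600, 0.1600, 0.2400)
After 2 months: (0.2112, 0.3024, 0.1744, 0.3120)
P(in Recovery after 2 months) = 0.3120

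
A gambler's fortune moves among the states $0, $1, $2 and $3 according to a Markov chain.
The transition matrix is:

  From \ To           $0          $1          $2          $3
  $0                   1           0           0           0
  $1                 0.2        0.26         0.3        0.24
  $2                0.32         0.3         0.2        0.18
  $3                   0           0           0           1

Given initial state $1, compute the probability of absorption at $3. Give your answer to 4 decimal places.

Let h(s) be the probability of absorption at $3 starting from transient state s. Then h($3) = 1 and h($0) = 0. By first-step analysis:
h($1) = 0.2·0 + 0.26·h($1) + 0.3·h($2) + 0.24·1
h($2) = 0.32·0 + 0.3·h($1) + 0.2·h($2) + 0.18·1
Solving: h($1) = 0.4900, h($2) = 0.4088.
Starting from $1, the probability is 0.4900.

0.4900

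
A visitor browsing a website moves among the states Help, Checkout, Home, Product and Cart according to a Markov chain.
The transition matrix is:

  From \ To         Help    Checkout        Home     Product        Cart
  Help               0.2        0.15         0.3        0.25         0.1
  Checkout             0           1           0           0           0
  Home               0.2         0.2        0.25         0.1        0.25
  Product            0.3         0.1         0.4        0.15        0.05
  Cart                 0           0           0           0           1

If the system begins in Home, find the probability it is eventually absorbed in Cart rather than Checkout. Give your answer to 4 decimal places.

0.5201

Let h(s) be the probability of absorption at Cart starting from transient state s. Then h(Cart) = 1 and h(Checkout) = 0. By first-step analysis:
h(Help) = 0.2·h(Help) + 0.15·0 + 0.3·h(Home) + 0.25·h(Product) + 0.1·1
h(Home) = 0.2·h(Help) + 0.2·0 + 0.25·h(Home) + 0.1·h(Product) + 0.25·1
h(Product) = 0.3·h(Help) + 0.1·0 + 0.4·h(Home) + 0.15·h(Product) + 0.05·1
Solving: h(Help) = 0.4663, h(Home) = 0.5201, h(Product) = 0.4682.
Starting from Home, the probability is 0.5201.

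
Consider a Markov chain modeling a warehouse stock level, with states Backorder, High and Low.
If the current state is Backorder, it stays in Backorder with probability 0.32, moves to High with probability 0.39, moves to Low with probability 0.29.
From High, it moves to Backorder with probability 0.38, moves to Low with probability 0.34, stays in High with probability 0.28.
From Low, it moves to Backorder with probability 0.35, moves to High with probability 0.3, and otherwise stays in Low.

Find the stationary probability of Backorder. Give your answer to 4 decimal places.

Let the stationary distribution be π with π = πP and π_1 + π_2 + π_3 = 1.
π_1 = 0.32·π_1 + 0.38·π_2 + 0.35·π_3
π_2 = 0.39·π_1 + 0.28·π_2 + 0.3·π_3
Solving with the normalization constraint gives π = (0.3493, 0.3249, 0.3258).
So the stationary probability of Backorder is 0.3493.

0.3493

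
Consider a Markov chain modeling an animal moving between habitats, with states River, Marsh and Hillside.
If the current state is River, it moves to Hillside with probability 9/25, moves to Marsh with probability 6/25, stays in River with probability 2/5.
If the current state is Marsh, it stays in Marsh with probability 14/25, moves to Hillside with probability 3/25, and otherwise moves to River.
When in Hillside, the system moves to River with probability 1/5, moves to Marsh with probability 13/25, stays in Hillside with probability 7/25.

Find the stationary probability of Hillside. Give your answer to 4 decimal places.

Let the stationary distribution be π with π = πP and π_1 + π_2 + π_3 = 1.
π_1 = 0.4·π_1 + 0.32·π_2 + 0.2·π_3
π_2 = 0.24·π_1 + 0.56·π_2 + 0.52·π_3
Solving with the normalization constraint gives π = (0.3174, 0.4491, 0.2335).
So the stationary probability of Hillside is 0.2335.

0.2335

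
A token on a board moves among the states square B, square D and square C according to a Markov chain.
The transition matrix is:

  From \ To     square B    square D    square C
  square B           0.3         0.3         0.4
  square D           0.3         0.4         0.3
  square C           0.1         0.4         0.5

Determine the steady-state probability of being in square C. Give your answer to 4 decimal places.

Let the stationary distribution be π with π = πP and π_1 + π_2 + π_3 = 1.
π_1 = 0.3·π_1 + 0.3·π_2 + 0.1·π_3
π_2 = 0.3·π_1 + 0.4·π_2 + 0.4·π_3
Solving with the normalization constraint gives π = (0.2195, 0.3780, 0.4024).
So the stationary probability of square C is 0.4024.

0.4024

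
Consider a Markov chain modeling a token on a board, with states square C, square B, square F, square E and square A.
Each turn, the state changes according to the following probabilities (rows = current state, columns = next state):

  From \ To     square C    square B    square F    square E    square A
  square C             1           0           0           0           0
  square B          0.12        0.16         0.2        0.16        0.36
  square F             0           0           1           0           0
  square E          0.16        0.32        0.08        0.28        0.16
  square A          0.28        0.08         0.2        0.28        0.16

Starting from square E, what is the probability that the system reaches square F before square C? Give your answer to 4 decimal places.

Let h(s) be the probability of absorption at square F starting from transient state s. Then h(square F) = 1 and h(square C) = 0. By first-step analysis:
h(square B) = 0.12·0 + 0.16·h(square B) + 0.2·1 + 0.16·h(square E) + 0.36·h(square A)
h(square E) = 0.16·0 + 0.32·h(square B) + 0.08·1 + 0.28·h(square E) + 0.16·h(square A)
h(square A) = 0.28·0 + 0.08·h(square B) + 0.2·1 + 0.28·h(square E) + 0.16·h(square A)
Solving: h(square B) = 0.5043, h(square E) = 0.4307, h(square A) = 0.4297.
Starting from square E, the probability is 0.4307.

0.4307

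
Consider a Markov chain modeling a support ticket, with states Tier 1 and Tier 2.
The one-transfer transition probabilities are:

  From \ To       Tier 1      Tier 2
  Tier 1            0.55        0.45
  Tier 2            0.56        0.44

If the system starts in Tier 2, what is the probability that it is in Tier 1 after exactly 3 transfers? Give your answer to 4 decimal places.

0.5545

Propagate the distribution vector 3 transfers from Tier 2.
After 0 transfers: (0.0000, 1.0000)
After 1 transfer: (0.5600, 0.4400)
After 2 transfers: (0.5544, 0.4456)
After 3 transfers: (0.5545, 0.4455)
P(in Tier 1 after 3 transfers) = 0.5545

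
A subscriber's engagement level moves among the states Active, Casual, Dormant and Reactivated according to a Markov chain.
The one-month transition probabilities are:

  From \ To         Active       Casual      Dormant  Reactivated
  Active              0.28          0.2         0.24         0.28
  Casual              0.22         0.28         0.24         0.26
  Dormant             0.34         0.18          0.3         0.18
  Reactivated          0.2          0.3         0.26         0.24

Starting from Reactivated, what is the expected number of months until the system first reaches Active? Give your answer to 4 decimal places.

Let t(s) be the expected number of months to first reach Active from state s, with t(Active) = 0. Conditioning on the first month:
t(Casual) = 1 + 0.28·t(Casual) + 0.24·t(Dormant) + 0.26·t(Reactivated)
t(Dormant) = 1 + 0.18·t(Casual) + 0.3·t(Dormant) + 0.18·t(Reactivated)
t(Reactivated) = 1 + 0.3·t(Casual) + 0.26·t(Dormant) + 0.24·t(Reactivated)
Solving: t(Casual) = 4.0560, t(Dormant) = 3.5323, t(Reactivated) = 4.1253.
Expected months from Reactivated to Active: 4.1253.

4.1253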